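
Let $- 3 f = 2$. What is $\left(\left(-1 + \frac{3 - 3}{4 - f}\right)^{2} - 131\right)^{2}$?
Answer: $16900$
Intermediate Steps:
$f = - \frac{2}{3}$ ($f = \left(- \frac{1}{3}\right) 2 = - \frac{2}{3} \approx -0.66667$)
$\left(\left(-1 + \frac{3 - 3}{4 - f}\right)^{2} - 131\right)^{2} = \left(\left(-1 + \frac{3 - 3}{4 - - \frac{2}{3}}\right)^{2} - 131\right)^{2} = \left(\left(-1 + \frac{0}{4 + \frac{2}{3}}\right)^{2} - 131\right)^{2} = \left(\left(-1 + \frac{0}{\frac{14}{3}}\right)^{2} - 131\right)^{2} = \left(\left(-1 + 0 \cdot \frac{3}{14}\right)^{2} - 131\right)^{2} = \left(\left(-1 + 0\right)^{2} - 131\right)^{2} = \left(\left(-1\right)^{2} - 131\right)^{2} = \left(1 - 131\right)^{2} = \left(-130\right)^{2} = 16900$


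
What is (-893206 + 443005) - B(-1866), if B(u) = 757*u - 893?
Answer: 963254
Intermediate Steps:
B(u) = -893 + 757*u
(-893206 + 443005) - B(-1866) = (-893206 + 443005) - (-893 + 757*(-1866)) = -450201 - (-893 - 1412562) = -450201 - 1*(-1413455) = -450201 + 1413455 = 963254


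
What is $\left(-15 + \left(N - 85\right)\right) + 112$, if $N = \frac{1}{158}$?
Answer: $\frac{1897}{158} \approx 12.006$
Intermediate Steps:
$N = \frac{1}{158} \approx 0.0063291$
$\left(-15 + \left(N - 85\right)\right) + 112 = \left(-15 + \left(\frac{1}{158} - 85\right)\right) + 112 = \left(-15 - \frac{13429}{158}\right) + 112 = - \frac{15799}{158} + 112 = \frac{1897}{158}$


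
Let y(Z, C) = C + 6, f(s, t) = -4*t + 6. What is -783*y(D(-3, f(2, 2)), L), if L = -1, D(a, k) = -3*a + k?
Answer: -3915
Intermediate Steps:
f(s, t) = 6 - 4*t
D(a, k) = k - 3*a
y(Z, C) = 6 + C
-783*y(D(-3, f(2, 2)), L) = -783*(6 - 1) = -783*5 = -3915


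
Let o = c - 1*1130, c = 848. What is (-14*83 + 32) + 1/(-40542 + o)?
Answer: -46131121/40824 ≈ -1130.0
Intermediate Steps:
o = -282 (o = 848 - 1*1130 = 848 - 1130 = -282)
(-14*83 + 32) + 1/(-40542 + o) = (-14*83 + 32) + 1/(-40542 - 282) = (-1162 + 32) + 1/(-40824) = -1130 - 1/40824 = -46131121/40824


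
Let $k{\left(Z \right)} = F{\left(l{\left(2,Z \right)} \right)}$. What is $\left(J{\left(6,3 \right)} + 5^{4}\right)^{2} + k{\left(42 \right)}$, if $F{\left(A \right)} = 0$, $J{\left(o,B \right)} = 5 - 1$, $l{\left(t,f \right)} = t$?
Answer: $395641$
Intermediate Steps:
$J{\left(o,B \right)} = 4$ ($J{\left(o,B \right)} = 5 - 1 = 4$)
$k{\left(Z \right)} = 0$
$\left(J{\left(6,3 \right)} + 5^{4}\right)^{2} + k{\left(42 \right)} = \left(4 + 5^{4}\right)^{2} + 0 = \left(4 + 625\right)^{2} + 0 = 629^{2} + 0 = 395641 + 0 = 395641$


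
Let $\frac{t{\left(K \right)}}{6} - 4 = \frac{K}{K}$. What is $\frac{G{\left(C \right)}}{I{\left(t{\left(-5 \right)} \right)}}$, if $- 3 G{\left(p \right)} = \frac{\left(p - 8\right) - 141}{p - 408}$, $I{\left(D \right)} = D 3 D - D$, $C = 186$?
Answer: $\frac{1}{48060} \approx 2.0807 \cdot 10^{-5}$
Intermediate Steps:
$t{\left(K \right)} = 30$ ($t{\left(K \right)} = 24 + 6 \frac{K}{K} = 24 + 6 \cdot 1 = 24 + 6 = 30$)
$I{\left(D \right)} = - D + 3 D^{2}$ ($I{\left(D \right)} = 3 D D - D = 3 D^{2} - D = - D + 3 D^{2}$)
$G{\left(p \right)} = - \frac{-149 + p}{3 \left(-408 + p\right)}$ ($G{\left(p \right)} = - \frac{\left(\left(p - 8\right) - 141\right) \frac{1}{p - 408}}{3} = - \frac{\left(\left(-8 + p\right) - 141\right) \frac{1}{-408 + p}}{3} = - \frac{\left(-149 + p\right) \frac{1}{-408 + p}}{3} = - \frac{\frac{1}{-408 + p} \left(-149 + p\right)}{3} = - \frac{-149 + p}{3 \left(-408 + p\right)}$)
$\frac{G{\left(C \right)}}{I{\left(t{\left(-5 \right)} \right)}} = \frac{\frac{1}{3} \frac{1}{-408 + 186} \left(149 - 186\right)}{30 \left(-1 + 3 \cdot 30\right)} = \frac{\frac{1}{3} \frac{1}{-222} \left(149 - 186\right)}{30 \left(-1 + 90\right)} = \frac{\frac{1}{3} \left(- \frac{1}{222}\right) \left(-37\right)}{30 \cdot 89} = \frac{1}{18 \cdot 2670} = \frac{1}{18} \cdot \frac{1}{2670} = \frac{1}{48060}$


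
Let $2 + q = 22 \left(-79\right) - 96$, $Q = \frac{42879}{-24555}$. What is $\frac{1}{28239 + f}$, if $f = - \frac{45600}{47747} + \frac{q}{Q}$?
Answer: $\frac{35918309}{1052027334231} \approx 3.4142 \cdot 10^{-5}$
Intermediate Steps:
$Q = - \frac{14293}{8185}$ ($Q = 42879 \left(- \frac{1}{24555}\right) = - \frac{14293}{8185} \approx -1.7462$)
$q = -1836$ ($q = -2 + \left(22 \left(-79\right) - 96\right) = -2 - 1834 = -1836$)
$f = \frac{37730206380}{35918309}$ ($f = - \frac{45600}{47747} - \frac{1836}{- \frac{14293}{8185}} = \left(-45600\right) \frac{1}{47747} - - \frac{15027660}{14293} = - \frac{2400}{2513} + \frac{15027660}{14293} = \frac{37730206380}{35918309} \approx 1050.4$)
$\frac{1}{28239 + f} = \frac{1}{28239 + \frac{37730206380}{35918309}} = \frac{1}{\frac{1052027334231}{35918309}} = \frac{35918309}{1052027334231}$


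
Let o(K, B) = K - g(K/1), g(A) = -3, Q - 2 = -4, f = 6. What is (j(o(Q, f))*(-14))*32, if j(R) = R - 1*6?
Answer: 2240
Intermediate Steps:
Q = -2 (Q = 2 - 4 = -2)
o(K, B) = 3 + K (o(K, B) = K - 1*(-3) = K + 3 = 3 + K)
j(R) = -6 + R (j(R) = R - 6 = -6 + R)
(j(o(Q, f))*(-14))*32 = ((-6 + (3 - 2))*(-14))*32 = ((-6 + 1)*(-14))*32 = -5*(-14)*32 = 70*32 = 2240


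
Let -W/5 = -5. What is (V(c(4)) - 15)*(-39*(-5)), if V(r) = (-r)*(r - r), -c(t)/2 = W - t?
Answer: -2925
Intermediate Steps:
W = 25 (W = -5*(-5) = 25)
c(t) = -50 + 2*t (c(t) = -2*(25 - t) = -50 + 2*t)
V(r) = 0 (V(r) = -r*0 = 0)
(V(c(4)) - 15)*(-39*(-5)) = (0 - 15)*(-39*(-5)) = -15*195 = -2925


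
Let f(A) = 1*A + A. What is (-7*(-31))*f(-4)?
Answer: -1736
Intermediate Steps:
f(A) = 2*A (f(A) = A + A = 2*A)
(-7*(-31))*f(-4) = (-7*(-31))*(2*(-4)) = 217*(-8) = -1736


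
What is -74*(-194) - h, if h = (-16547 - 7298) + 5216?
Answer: 32985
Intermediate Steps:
h = -18629 (h = -23845 + 5216 = -18629)
-74*(-194) - h = -74*(-194) - 1*(-18629) = 14356 + 18629 = 32985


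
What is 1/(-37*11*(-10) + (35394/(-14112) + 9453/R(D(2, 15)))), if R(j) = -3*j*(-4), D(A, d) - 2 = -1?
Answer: 2352/11419529 ≈ 0.00020596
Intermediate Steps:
D(A, d) = 1 (D(A, d) = 2 - 1 = 1)
R(j) = 12*j
1/(-37*11*(-10) + (35394/(-14112) + 9453/R(D(2, 15)))) = 1/(-37*11*(-10) + (35394/(-14112) + 9453/((12*1)))) = 1/(-407*(-10) + (35394*(-1/14112) + 9453/12)) = 1/(4070 + (-5899/2352 + 9453*(1/12))) = 1/(4070 + (-5899/2352 + 3151/4)) = 1/(4070 + 1846889/2352) = 1/(11419529/2352) = 2352/11419529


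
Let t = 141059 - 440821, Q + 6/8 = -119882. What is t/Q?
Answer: 1199048/479531 ≈ 2.5005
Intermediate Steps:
Q = -479531/4 (Q = -3/4 - 119882 = -479531/4 ≈ -1.1988e+5)
t = -299762
t/Q = -299762/(-479531/4) = -299762*(-4/479531) = 1199048/479531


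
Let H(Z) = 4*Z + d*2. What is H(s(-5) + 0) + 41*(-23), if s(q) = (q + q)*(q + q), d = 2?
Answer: -539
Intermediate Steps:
s(q) = 4*q² (s(q) = (2*q)*(2*q) = 4*q²)
H(Z) = 4 + 4*Z (H(Z) = 4*Z + 2*2 = 4*Z + 4 = 4 + 4*Z)
H(s(-5) + 0) + 41*(-23) = (4 + 4*(4*(-5)² + 0)) + 41*(-23) = (4 + 4*(4*25 + 0)) - 943 = (4 + 4*(100 + 0)) - 943 = (4 + 4*100) - 943 = (4 + 400) - 943 = 404 - 943 = -539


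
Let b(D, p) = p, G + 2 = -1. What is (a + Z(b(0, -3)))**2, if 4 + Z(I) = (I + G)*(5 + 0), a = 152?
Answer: 13924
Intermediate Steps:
G = -3 (G = -2 - 1 = -3)
Z(I) = -19 + 5*I (Z(I) = -4 + (I - 3)*(5 + 0) = -4 + (-3 + I)*5 = -4 + (-15 + 5*I) = -19 + 5*I)
(a + Z(b(0, -3)))**2 = (152 + (-19 + 5*(-3)))**2 = (152 + (-19 - 15))**2 = (152 - 34)**2 = 118**2 = 13924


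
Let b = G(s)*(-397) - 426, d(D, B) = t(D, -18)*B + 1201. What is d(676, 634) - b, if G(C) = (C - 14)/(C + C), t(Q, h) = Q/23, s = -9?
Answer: 8598103/414 ≈ 20768.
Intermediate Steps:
t(Q, h) = Q/23 (t(Q, h) = Q*(1/23) = Q/23)
G(C) = (-14 + C)/(2*C) (G(C) = (-14 + C)/((2*C)) = (-14 + C)*(1/(2*C)) = (-14 + C)/(2*C))
d(D, B) = 1201 + B*D/23 (d(D, B) = (D/23)*B + 1201 = B*D/23 + 1201 = 1201 + B*D/23)
b = -16799/18 (b = ((½)*(-14 - 9)/(-9))*(-397) - 426 = ((½)*(-⅑)*(-23))*(-397) - 426 = (23/18)*(-397) - 426 = -9131/18 - 426 = -16799/18 ≈ -933.28)
d(676, 634) - b = (1201 + (1/23)*634*676) - 1*(-16799/18) = (1201 + 428584/23) + 16799/18 = 456207/23 + 16799/18 = 8598103/414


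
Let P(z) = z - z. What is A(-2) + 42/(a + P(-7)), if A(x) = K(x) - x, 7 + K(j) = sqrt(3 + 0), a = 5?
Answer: 17/5 + sqrt(3) ≈ 5.1320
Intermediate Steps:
K(j) = -7 + sqrt(3) (K(j) = -7 + sqrt(3 + 0) = -7 + sqrt(3))
P(z) = 0
A(x) = -7 + sqrt(3) - x (A(x) = (-7 + sqrt(3)) - x = -7 + sqrt(3) - x)
A(-2) + 42/(a + P(-7)) = (-7 + sqrt(3) - 1*(-2)) + 42/(5 + 0) = (-7 + sqrt(3) + 2) + 42/5 = (-5 + sqrt(3)) + 42*(1/5) = (-5 + sqrt(3)) + 42/5 = 17/5 + sqrt(3)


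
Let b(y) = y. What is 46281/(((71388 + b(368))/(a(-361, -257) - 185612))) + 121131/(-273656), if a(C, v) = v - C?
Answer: -587370279072681/4909114984 ≈ -1.1965e+5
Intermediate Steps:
46281/(((71388 + b(368))/(a(-361, -257) - 185612))) + 121131/(-273656) = 46281/(((71388 + 368)/((-257 - 1*(-361)) - 185612))) + 121131/(-273656) = 46281/((71756/((-257 + 361) - 185612))) + 121131*(-1/273656) = 46281/((71756/(104 - 185612))) - 121131/273656 = 46281/((71756/(-185508))) - 121131/273656 = 46281/((71756*(-1/185508))) - 121131/273656 = 46281/(-17939/46377) - 121131/273656 = 46281*(-46377/17939) - 121131/273656 = -2146373937/17939 - 121131/273656 = -587370279072681/4909114984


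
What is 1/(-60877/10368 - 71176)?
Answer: -10368/738013645 ≈ -1.4049e-5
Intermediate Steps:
1/(-60877/10368 - 71176) = 1/(-738013645/10368) = -10368/738013645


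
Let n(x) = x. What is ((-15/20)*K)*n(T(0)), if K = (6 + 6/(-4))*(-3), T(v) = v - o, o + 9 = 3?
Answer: 243/4 ≈ 60.750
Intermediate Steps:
o = -6 (o = -9 + 3 = -6)
T(v) = 6 + v (T(v) = v - 1*(-6) = v + 6 = 6 + v)
K = -27/2 (K = (6 + 6*(-¼))*(-3) = (6 - 3/2)*(-3) = (9/2)*(-3) = -27/2 ≈ -13.500)
((-15/20)*K)*n(T(0)) = (-15/20*(-27/2))*(6 + 0) = (-15*1/20*(-27/2))*6 = -¾*(-27/2)*6 = (81/8)*6 = 243/4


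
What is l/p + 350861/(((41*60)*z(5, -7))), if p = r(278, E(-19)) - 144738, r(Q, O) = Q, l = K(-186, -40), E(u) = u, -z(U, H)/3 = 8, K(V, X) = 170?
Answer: -2534770843/426445920 ≈ -5.9439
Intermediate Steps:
z(U, H) = -24 (z(U, H) = -3*8 = -24)
l = 170
p = -144460 (p = 278 - 144738 = -144460)
l/p + 350861/(((41*60)*z(5, -7))) = 170/(-144460) + 350861/(((41*60)*(-24))) = 170*(-1/144460) + 350861/((2460*(-24))) = -17/14446 + 350861/(-59040) = -17/14446 + 350861*(-1/59040) = -17/14446 - 350861/59040 = -2534770843/426445920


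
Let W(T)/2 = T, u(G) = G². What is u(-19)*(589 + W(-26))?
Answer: 193857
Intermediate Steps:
W(T) = 2*T
u(-19)*(589 + W(-26)) = (-19)²*(589 + 2*(-26)) = 361*(589 - 52) = 361*537 = 193857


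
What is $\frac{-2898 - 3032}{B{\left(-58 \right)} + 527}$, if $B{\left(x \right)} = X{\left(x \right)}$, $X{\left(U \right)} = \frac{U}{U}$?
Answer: $- \frac{2965}{264} \approx -11.231$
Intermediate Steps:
$X{\left(U \right)} = 1$
$B{\left(x \right)} = 1$
$\frac{-2898 - 3032}{B{\left(-58 \right)} + 527} = \frac{-2898 - 3032}{1 + 527} = - \frac{5930}{528} = \left(-5930\right) \frac{1}{528} = - \frac{2965}{264}$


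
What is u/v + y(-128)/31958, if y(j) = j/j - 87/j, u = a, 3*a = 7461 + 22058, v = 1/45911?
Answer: 5543805122819461/12271872 ≈ 4.5175e+8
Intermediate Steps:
v = 1/45911 ≈ 2.1781e-5
a = 29519/3 (a = (7461 + 22058)/3 = (⅓)*29519 = 29519/3 ≈ 9839.7)
u = 29519/3 ≈ 9839.7
y(j) = 1 - 87/j
u/v + y(-128)/31958 = 29519/(3*(1/45911)) + ((-87 - 128)/(-128))/31958 = (29519/3)*45911 - 1/128*(-215)*(1/31958) = 1355246809/3 + (215/128)*(1/31958) = 1355246809/3 + 215/4090624 = 5543805122819461/12271872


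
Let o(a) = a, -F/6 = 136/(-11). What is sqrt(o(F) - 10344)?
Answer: 6*I*sqrt(34518)/11 ≈ 101.34*I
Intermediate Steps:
F = 816/11 (F = -816/(-11) = -816*(-1)/11 = -6*(-136/11) = 816/11 ≈ 74.182)
sqrt(o(F) - 10344) = sqrt(816/11 - 10344) = sqrt(-112968/11) = 6*I*sqrt(34518)/11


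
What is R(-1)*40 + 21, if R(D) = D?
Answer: -19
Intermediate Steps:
R(-1)*40 + 21 = -1*40 + 21 = -40 + 21 = -19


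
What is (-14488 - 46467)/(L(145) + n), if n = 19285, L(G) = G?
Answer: -12191/3886 ≈ -3.1372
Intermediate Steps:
(-14488 - 46467)/(L(145) + n) = (-14488 - 46467)/(145 + 19285) = -60955/19430 = -60955*1/19430 = -12191/3886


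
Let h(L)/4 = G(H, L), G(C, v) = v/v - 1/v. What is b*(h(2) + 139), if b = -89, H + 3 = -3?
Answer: -12549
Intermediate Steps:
H = -6 (H = -3 - 3 = -6)
G(C, v) = 1 - 1/v
h(L) = 4*(-1 + L)/L (h(L) = 4*((-1 + L)/L) = 4*(-1 + L)/L)
b*(h(2) + 139) = -89*((4 - 4/2) + 139) = -89*((4 - 4*½) + 139) = -89*((4 - 2) + 139) = -89*(2 + 139) = -89*141 = -12549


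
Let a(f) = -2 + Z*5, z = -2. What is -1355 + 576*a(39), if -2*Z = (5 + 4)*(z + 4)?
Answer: -28427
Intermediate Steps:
Z = -9 (Z = -(5 + 4)*(-2 + 4)/2 = -9*2/2 = -½*18 = -9)
a(f) = -47 (a(f) = -2 - 9*5 = -2 - 45 = -47)
-1355 + 576*a(39) = -1355 + 576*(-47) = -1355 - 27072 = -28427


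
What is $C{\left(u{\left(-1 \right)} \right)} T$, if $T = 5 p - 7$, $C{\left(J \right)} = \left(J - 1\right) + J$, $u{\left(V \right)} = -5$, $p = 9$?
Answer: $-418$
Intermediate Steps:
$C{\left(J \right)} = -1 + 2 J$ ($C{\left(J \right)} = \left(-1 + J\right) + J = -1 + 2 J$)
$T = 38$ ($T = 5 \cdot 9 - 7 = 45 - 7 = 38$)
$C{\left(u{\left(-1 \right)} \right)} T = \left(-1 + 2 \left(-5\right)\right) 38 = \left(-1 - 10\right) 38 = \left(-11\right) 38 = -418$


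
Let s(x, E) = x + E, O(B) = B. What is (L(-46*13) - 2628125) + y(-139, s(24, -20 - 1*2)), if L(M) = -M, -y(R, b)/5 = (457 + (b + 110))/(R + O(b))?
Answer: -359968354/137 ≈ -2.6275e+6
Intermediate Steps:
s(x, E) = E + x
y(R, b) = -5*(567 + b)/(R + b) (y(R, b) = -5*(457 + (b + 110))/(R + b) = -5*(457 + (110 + b))/(R + b) = -5*(567 + b)/(R + b))
(L(-46*13) - 2628125) + y(-139, s(24, -20 - 1*2)) = (-(-46)*13 - 2628125) + 5*(-567 - ((-20 - 1*2) + 24))/(-139 + ((-20 - 1*2) + 24)) = (-1*(-598) - 2628125) + 5*(-567 - ((-20 - 2) + 24))/(-139 + ((-20 - 2) + 24)) = (598 - 2628125) + 5*(-567 - (-22 + 24))/(-139 + (-22 + 24)) = -2627527 + 5*(-567 - 1*2)/(-139 + 2) = -2627527 + 5*(-567 - 2)/(-137) = -2627527 + 5*(-1/137)*(-569) = -2627527 + 2845/137 = -359968354/137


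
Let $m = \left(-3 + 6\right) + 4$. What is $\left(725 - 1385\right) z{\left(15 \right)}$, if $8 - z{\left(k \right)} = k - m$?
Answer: $0$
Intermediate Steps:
$m = 7$ ($m = 3 + 4 = 7$)
$z{\left(k \right)} = 15 - k$ ($z{\left(k \right)} = 8 - \left(k - 7\right) = 8 - \left(-7 + k\right) = 15 - k$)
$\left(725 - 1385\right) z{\left(15 \right)} = \left(725 - 1385\right) \left(15 - 15\right) = - 660 \left(15 - 15\right) = \left(-660\right) 0 = 0$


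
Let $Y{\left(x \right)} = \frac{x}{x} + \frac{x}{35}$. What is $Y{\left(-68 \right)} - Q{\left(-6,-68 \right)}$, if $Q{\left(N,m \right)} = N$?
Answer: $\frac{177}{35} \approx 5.0571$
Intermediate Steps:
$Y{\left(x \right)} = 1 + \frac{x}{35}$ ($Y{\left(x \right)} = 1 + x \frac{1}{35} = 1 + \frac{x}{35}$)
$Y{\left(-68 \right)} - Q{\left(-6,-68 \right)} = \left(1 + \frac{1}{35} \left(-68\right)\right) - -6 = \left(1 - \frac{68}{35}\right) + 6 = - \frac{33}{35} + 6 = \frac{177}{35}$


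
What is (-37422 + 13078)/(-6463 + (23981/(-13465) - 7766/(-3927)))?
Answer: 58510864860/15533364121 ≈ 3.7668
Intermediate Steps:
(-37422 + 13078)/(-6463 + (23981/(-13465) - 7766/(-3927))) = -24344/(-6463 + (23981*(-1/13465) - 7766*(-1/3927))) = -24344/(-6463 + (-23981/13465 + 706/357)) = -24344/(-6463 + 945073/4807005) = -24344/(-31066728242/4807005) = -24344*(-4807005/31066728242) = 58510864860/15533364121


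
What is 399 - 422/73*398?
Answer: -138829/73 ≈ -1901.8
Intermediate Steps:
399 - 422/73*398 = 399 - 167956/73 = -138829/73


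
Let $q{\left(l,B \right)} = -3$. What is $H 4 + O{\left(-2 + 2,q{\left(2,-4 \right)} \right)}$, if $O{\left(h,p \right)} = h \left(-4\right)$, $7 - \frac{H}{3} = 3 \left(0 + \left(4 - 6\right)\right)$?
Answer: $156$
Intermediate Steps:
$H = 39$ ($H = 21 - 3 \cdot 3 \left(0 + \left(4 - 6\right)\right) = 21 - 3 \cdot 3 \left(0 - 2\right) = 21 - 3 \cdot 3 \left(-2\right) = 21 - -18 = 21 + 18 = 39$)
$O{\left(h,p \right)} = - 4 h$
$H 4 + O{\left(-2 + 2,q{\left(2,-4 \right)} \right)} = 39 \cdot 4 - 4 \left(-2 + 2\right) = 156 - 0 = 156 + 0 = 156$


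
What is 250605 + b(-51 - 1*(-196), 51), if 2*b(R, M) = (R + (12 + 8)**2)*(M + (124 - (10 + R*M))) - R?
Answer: -3439285/2 ≈ -1.7196e+6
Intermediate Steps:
b(R, M) = -R/2 + (400 + R)*(114 + M - M*R)/2 (b(R, M) = ((R + (12 + 8)**2)*(M + (124 - (10 + R*M))) - R)/2 = ((R + 20**2)*(M + (124 - (10 + M*R))) - R)/2 = ((R + 400)*(M + (124 + (-10 - M*R))) - R)/2 = ((400 + R)*(M + (114 - M*R)) - R)/2 = ((400 + R)*(114 + M - M*R) - R)/2 = (-R + (400 + R)*(114 + M - M*R))/2 = -R/2 + (400 + R)*(114 + M - M*R)/2)
250605 + b(-51 - 1*(-196), 51) = 250605 + (22800 + 200*51 + 113*(-51 - 1*(-196))/2 - 399/2*51*(-51 - 1*(-196)) - 1/2*51*(-51 - 1*(-196))**2) = 250605 + (22800 + 10200 + 113*(-51 + 196)/2 - 399/2*51*(-51 + 196) - 1/2*51*(-51 + 196)**2) = 250605 + (22800 + 10200 + (113/2)*145 - 399/2*51*145 - 1/2*51*145**2) = 250605 + (22800 + 10200 + 16385/2 - 2950605/2 - 1/2*51*21025) = 250605 + (22800 + 10200 + 16385/2 - 2950605/2 - 1072275/2) = 250605 - 3940495/2 = -3439285/2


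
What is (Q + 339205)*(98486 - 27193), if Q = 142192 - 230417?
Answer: 17893117140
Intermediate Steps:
Q = -88225
(Q + 339205)*(98486 - 27193) = (-88225 + 339205)*(98486 - 27193) = 250980*71293 = 17893117140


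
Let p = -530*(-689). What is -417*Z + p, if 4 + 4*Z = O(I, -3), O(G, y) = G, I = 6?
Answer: 729923/2 ≈ 3.6496e+5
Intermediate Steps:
Z = ½ (Z = -1 + (¼)*6 = -1 + 3/2 = ½ ≈ 0.50000)
p = 365170
-417*Z + p = -417*½ + 365170 = -417/2 + 365170 = 729923/2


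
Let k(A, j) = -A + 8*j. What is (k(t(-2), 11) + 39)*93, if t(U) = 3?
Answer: 11532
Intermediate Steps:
(k(t(-2), 11) + 39)*93 = ((-1*3 + 8*11) + 39)*93 = ((-3 + 88) + 39)*93 = (85 + 39)*93 = 124*93 = 11532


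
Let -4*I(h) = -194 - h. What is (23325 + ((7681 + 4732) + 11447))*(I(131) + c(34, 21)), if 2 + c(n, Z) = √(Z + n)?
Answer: 14957645/4 + 47185*√55 ≈ 4.0893e+6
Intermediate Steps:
c(n, Z) = -2 + √(Z + n)
I(h) = 97/2 + h/4 (I(h) = -(-194 - h)/4 = 97/2 + h/4)
(23325 + ((7681 + 4732) + 11447))*(I(131) + c(34, 21)) = (23325 + ((7681 + 4732) + 11447))*((97/2 + (¼)*131) + (-2 + √(21 + 34))) = (23325 + (12413 + 11447))*((97/2 + 131/4) + (-2 + √55)) = (23325 + 23860)*(325/4 + (-2 + √55)) = 47185*(317/4 + √55) = 14957645/4 + 47185*√55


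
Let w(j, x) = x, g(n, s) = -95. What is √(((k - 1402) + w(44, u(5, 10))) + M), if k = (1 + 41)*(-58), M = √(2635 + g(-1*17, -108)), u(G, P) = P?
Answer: √(-3828 + 2*√635) ≈ 61.462*I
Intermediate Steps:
M = 2*√635 (M = √(2635 - 95) = √2540 = 2*√635 ≈ 50.398)
k = -2436 (k = 42*(-58) = -2436)
√(((k - 1402) + w(44, u(5, 10))) + M) = √(((-2436 - 1402) + 10) + 2*√635) = √((-3838 + 10) + 2*√635) = √(-3828 + 2*√635)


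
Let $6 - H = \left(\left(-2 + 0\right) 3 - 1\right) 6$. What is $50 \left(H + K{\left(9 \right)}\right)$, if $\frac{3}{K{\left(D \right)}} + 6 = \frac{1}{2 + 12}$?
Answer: $\frac{197100}{83} \approx 2374.7$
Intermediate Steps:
$H = 48$ ($H = 6 - \left(\left(-2 + 0\right) 3 - 1\right) 6 = 6 - \left(\left(-2\right) 3 + \left(-3 + 2\right)\right) 6 = 6 - \left(-6 - 1\right) 6 = 6 - \left(-7\right) 6 = 6 - -42 = 6 + 42 = 48$)
$K{\left(D \right)} = - \frac{42}{83}$ ($K{\left(D \right)} = \frac{3}{-6 + \frac{1}{2 + 12}} = \frac{3}{-6 + \frac{1}{14}} = \frac{3}{- \frac{83}{14}} = 3 \left(- \frac{14}{83}\right) = - \frac{42}{83}$)
$50 \left(H + K{\left(9 \right)}\right) = 50 \left(48 - \frac{42}{83}\right) = 50 \cdot \frac{3942}{83} = \frac{197100}{83}$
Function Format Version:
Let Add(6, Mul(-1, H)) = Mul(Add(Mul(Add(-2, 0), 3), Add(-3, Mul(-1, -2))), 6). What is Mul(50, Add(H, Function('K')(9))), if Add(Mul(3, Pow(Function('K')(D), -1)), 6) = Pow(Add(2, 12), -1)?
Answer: Rational(197100, 83) ≈ 2374.7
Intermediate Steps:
H = 48 (H = Add(6, Mul(-1, Mul(Add(Mul(Add(-2, 0), 3), Add(-3, Mul(-1, -2))), 6))) = Add(6, Mul(-1, Mul(Add(Mul(-2, 3), Add(-3, 2)), 6))) = Add(6, Mul(-1, Mul(Add(-6, -1), 6))) = Add(6, Mul(-1, Mul(-7, 6))) = Add(6, Mul(-1, -42)) = Add(6, 42) = 48)
Function('K')(D) = Rational(-42, 83) (Function('K')(D) = Mul(3, Pow(Add(-6, Pow(Add(2, 12), -1)), -1)) = Mul(3, Pow(Add(-6, Pow(14, -1)), -1)) = Mul(3, Pow(Add(-6, Rational(1, 14)), -1)) = Mul(3, Pow(Rational(-83, 14), -1)) = Mul(3, Rational(-14, 83)) = Rational(-42, 83))
Mul(50, Add(H, Function('K')(9))) = Mul(50, Add(48, Rational(-42, 83))) = Mul(50, Rational(3942, 83)) = Rational(197100, 83)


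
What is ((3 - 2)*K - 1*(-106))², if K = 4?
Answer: 12100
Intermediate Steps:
((3 - 2)*K - 1*(-106))² = ((3 - 2)*4 - 1*(-106))² = (1*4 + 106)² = (4 + 106)² = 110² = 12100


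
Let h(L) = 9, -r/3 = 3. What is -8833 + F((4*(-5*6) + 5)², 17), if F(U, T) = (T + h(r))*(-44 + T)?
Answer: -9535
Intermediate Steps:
r = -9 (r = -3*3 = -9)
F(U, T) = (-44 + T)*(9 + T) (F(U, T) = (T + 9)*(-44 + T) = (9 + T)*(-44 + T) = (-44 + T)*(9 + T))
-8833 + F((4*(-5*6) + 5)², 17) = -8833 + (-396 + 17² - 35*17) = -8833 + (-396 + 289 - 595) = -8833 - 702 = -9535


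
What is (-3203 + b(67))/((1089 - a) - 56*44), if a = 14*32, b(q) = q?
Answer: 3136/1823 ≈ 1.7202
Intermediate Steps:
a = 448
(-3203 + b(67))/((1089 - a) - 56*44) = (-3203 + 67)/((1089 - 1*448) - 56*44) = -3136/((1089 - 448) - 2464) = -3136/(641 - 2464) = -3136/(-1823) = -3136*(-1/1823) = 3136/1823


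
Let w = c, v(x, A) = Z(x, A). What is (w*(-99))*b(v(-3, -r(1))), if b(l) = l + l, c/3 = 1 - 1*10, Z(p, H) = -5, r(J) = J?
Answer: -26730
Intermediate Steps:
v(x, A) = -5
c = -27 (c = 3*(1 - 1*10) = 3*(1 - 10) = 3*(-9) = -27)
b(l) = 2*l
w = -27
(w*(-99))*b(v(-3, -r(1))) = (-27*(-99))*(2*(-5)) = 2673*(-10) = -26730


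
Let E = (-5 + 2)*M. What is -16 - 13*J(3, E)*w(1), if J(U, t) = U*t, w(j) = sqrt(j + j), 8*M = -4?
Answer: -16 - 117*sqrt(2)/2 ≈ -98.731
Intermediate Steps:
M = -1/2 (M = (1/8)*(-4) = -1/2 ≈ -0.50000)
w(j) = sqrt(2)*sqrt(j) (w(j) = sqrt(2*j) = sqrt(2)*sqrt(j))
E = 3/2 (E = (-5 + 2)*(-1/2) = -3*(-1/2) = 3/2 ≈ 1.5000)
-16 - 13*J(3, E)*w(1) = -16 - 13*3*(3/2)*sqrt(2)*sqrt(1) = -16 - 117*sqrt(2)*1/2 = -16 - 117*sqrt(2)/2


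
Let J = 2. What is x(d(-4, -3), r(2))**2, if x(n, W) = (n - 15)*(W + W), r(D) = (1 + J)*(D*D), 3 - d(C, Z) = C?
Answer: 36864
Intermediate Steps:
d(C, Z) = 3 - C
r(D) = 3*D**2 (r(D) = (1 + 2)*(D*D) = 3*D**2)
x(n, W) = 2*W*(-15 + n) (x(n, W) = (-15 + n)*(2*W) = 2*W*(-15 + n))
x(d(-4, -3), r(2))**2 = (2*(3*2**2)*(-15 + (3 - 1*(-4))))**2 = (2*(3*4)*(-15 + (3 + 4)))**2 = (2*12*(-15 + 7))**2 = (2*12*(-8))**2 = (-192)**2 = 36864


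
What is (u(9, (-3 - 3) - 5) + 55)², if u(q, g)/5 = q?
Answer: 10000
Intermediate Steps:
u(q, g) = 5*q
(u(9, (-3 - 3) - 5) + 55)² = (5*9 + 55)² = (45 + 55)² = 100² = 10000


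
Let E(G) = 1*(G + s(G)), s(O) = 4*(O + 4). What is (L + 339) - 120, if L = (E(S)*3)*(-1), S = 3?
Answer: 126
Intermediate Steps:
s(O) = 16 + 4*O (s(O) = 4*(4 + O) = 16 + 4*O)
E(G) = 16 + 5*G (E(G) = 1*(G + (16 + 4*G)) = 1*(16 + 5*G) = 16 + 5*G)
L = -93 (L = ((16 + 5*3)*3)*(-1) = ((16 + 15)*3)*(-1) = (31*3)*(-1) = 93*(-1) = -93)
(L + 339) - 120 = (-93 + 339) - 120 = 246 - 120 = 126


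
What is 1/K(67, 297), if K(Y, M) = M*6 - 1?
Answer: 1/1781 ≈ 0.00056148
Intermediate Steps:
K(Y, M) = -1 + 6*M (K(Y, M) = 6*M - 1 = -1 + 6*M)
1/K(67, 297) = 1/(-1 + 6*297) = 1/(-1 + 1782) = 1/1781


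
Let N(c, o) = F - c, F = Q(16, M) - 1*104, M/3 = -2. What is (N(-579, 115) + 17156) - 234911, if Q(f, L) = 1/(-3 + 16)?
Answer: -2824639/13 ≈ -2.1728e+5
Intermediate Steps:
M = -6 (M = 3*(-2) = -6)
Q(f, L) = 1/13
F = -1351/13 (F = 1/13 - 1*104 = 1/13 - 104 = -1351/13 ≈ -103.92)
N(c, o) = -1351/13 - c
(N(-579, 115) + 17156) - 234911 = ((-1351/13 - 1*(-579)) + 17156) - 234911 = ((-1351/13 + 579) + 17156) - 234911 = (6176/13 + 17156) - 234911 = 229204/13 - 234911 = -2824639/13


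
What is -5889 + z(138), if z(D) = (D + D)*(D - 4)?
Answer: 31095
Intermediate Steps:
z(D) = 2*D*(-4 + D) (z(D) = (2*D)*(-4 + D) = 2*D*(-4 + D))
-5889 + z(138) = -5889 + 2*138*(-4 + 138) = -5889 + 2*138*134 = -5889 + 36984 = 31095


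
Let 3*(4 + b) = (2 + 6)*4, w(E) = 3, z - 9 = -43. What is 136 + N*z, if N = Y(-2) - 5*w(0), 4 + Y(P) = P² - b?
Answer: 2618/3 ≈ 872.67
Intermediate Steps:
z = -34 (z = 9 - 43 = -34)
b = 20/3 (b = -4 + ((2 + 6)*4)/3 = -4 + (8*4)/3 = -4 + (⅓)*32 = -4 + 32/3 = 20/3 ≈ 6.6667)
Y(P) = -32/3 + P² (Y(P) = -4 + (P² - 1*20/3) = -4 + (P² - 20/3) = -4 + (-20/3 + P²) = -32/3 + P²)
N = -65/3 (N = (-32/3 + (-2)²) - 5*3 = (-32/3 + 4) - 15 = -20/3 - 15 = -65/3 ≈ -21.667)
136 + N*z = 136 - 65/3*(-34) = 136 + 2210/3 = 2618/3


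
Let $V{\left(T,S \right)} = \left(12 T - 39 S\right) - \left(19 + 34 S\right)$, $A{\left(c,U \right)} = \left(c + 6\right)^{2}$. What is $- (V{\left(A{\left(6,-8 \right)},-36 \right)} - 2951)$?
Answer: $-1386$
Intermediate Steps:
$A{\left(c,U \right)} = \left(6 + c\right)^{2}$
$V{\left(T,S \right)} = -19 - 73 S + 12 T$ ($V{\left(T,S \right)} = \left(- 39 S + 12 T\right) - \left(19 + 34 S\right) = -19 - 73 S + 12 T$)
$- (V{\left(A{\left(6,-8 \right)},-36 \right)} - 2951) = - (\left(-19 - -2628 + 12 \left(6 + 6\right)^{2}\right) - 2951) = - (\left(-19 + 2628 + 12 \cdot 12^{2}\right) - 2951) = - (\left(-19 + 2628 + 12 \cdot 144\right) - 2951) = - (\left(-19 + 2628 + 1728\right) - 2951) = - (4337 - 2951) = \left(-1\right) 1386 = -1386$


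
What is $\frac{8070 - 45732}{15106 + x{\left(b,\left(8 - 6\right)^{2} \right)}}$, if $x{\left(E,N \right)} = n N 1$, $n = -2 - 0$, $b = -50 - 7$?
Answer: $- \frac{18831}{7549} \approx -2.4945$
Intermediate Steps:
$b = -57$
$n = -2$ ($n = -2 + 0 = -2$)
$x{\left(E,N \right)} = - 2 N$ ($x{\left(E,N \right)} = - 2 N 1 = - 2 N$)
$\frac{8070 - 45732}{15106 + x{\left(b,\left(8 - 6\right)^{2} \right)}} = \frac{8070 - 45732}{15106 - 2 \left(8 - 6\right)^{2}} = - \frac{37662}{15106 - 2 \cdot 2^{2}} = - \frac{37662}{15106 - 8} = - \frac{37662}{15098} = \left(-37662\right) \frac{1}{15098} = - \frac{18831}{7549}$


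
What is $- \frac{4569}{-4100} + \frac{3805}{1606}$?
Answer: $\frac{11469157}{3292300} \approx 3.4836$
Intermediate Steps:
$- \frac{4569}{-4100} + \frac{3805}{1606} = \left(-4569\right) \left(- \frac{1}{4100}\right) + 3805 \cdot \frac{1}{1606} = \frac{4569}{4100} + \frac{3805}{1606} = \frac{11469157}{3292300}$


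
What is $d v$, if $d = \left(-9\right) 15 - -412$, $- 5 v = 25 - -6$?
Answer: $- \frac{8587}{5} \approx -1717.4$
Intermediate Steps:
$v = - \frac{31}{5}$ ($v = - \frac{25 - -6}{5} = - \frac{25 + 6}{5} = \left(- \frac{1}{5}\right) 31 = - \frac{31}{5} \approx -6.2$)
$d = 277$ ($d = -135 + 412 = 277$)
$d v = 277 \left(- \frac{31}{5}\right) = - \frac{8587}{5}$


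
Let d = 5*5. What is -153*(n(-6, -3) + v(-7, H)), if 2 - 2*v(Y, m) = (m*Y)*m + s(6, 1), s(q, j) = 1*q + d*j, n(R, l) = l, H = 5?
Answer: -10710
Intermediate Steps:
d = 25
s(q, j) = q + 25*j (s(q, j) = 1*q + 25*j = q + 25*j)
v(Y, m) = -29/2 - Y*m²/2 (v(Y, m) = 1 - ((m*Y)*m + (6 + 25*1))/2 = 1 - ((Y*m)*m + (6 + 25))/2 = 1 - (Y*m² + 31)/2 = 1 - (31 + Y*m²)/2 = 1 + (-31/2 - Y*m²/2) = -29/2 - Y*m²/2)
-153*(n(-6, -3) + v(-7, H)) = -153*(-3 + (-29/2 - ½*(-7)*5²)) = -153*(-3 + (-29/2 - ½*(-7)*25)) = -153*(-3 + (-29/2 + 175/2)) = -153*(-3 + 73) = -153*70 = -10710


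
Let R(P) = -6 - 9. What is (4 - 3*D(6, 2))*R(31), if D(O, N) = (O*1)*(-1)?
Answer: -330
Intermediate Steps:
R(P) = -15
D(O, N) = -O (D(O, N) = O*(-1) = -O)
(4 - 3*D(6, 2))*R(31) = (4 - (-3)*6)*(-15) = (4 - 3*(-6))*(-15) = (4 + 18)*(-15) = 22*(-15) = -330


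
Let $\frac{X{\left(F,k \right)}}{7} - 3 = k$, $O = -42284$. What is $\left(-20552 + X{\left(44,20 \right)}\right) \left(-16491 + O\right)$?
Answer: $1198481025$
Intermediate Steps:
$X{\left(F,k \right)} = 21 + 7 k$
$\left(-20552 + X{\left(44,20 \right)}\right) \left(-16491 + O\right) = \left(-20552 + \left(21 + 7 \cdot 20\right)\right) \left(-16491 - 42284\right) = \left(-20552 + \left(21 + 140\right)\right) \left(-58775\right) = \left(-20552 + 161\right) \left(-58775\right) = \left(-20391\right) \left(-58775\right) = 1198481025$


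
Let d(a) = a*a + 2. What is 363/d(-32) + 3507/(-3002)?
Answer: -11002/13509 ≈ -0.81442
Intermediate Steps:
d(a) = 2 + a² (d(a) = a² + 2 = 2 + a²)
363/d(-32) + 3507/(-3002) = 363/(2 + (-32)²) + 3507/(-3002) = 363/(2 + 1024) + 3507*(-1/3002) = 363/1026 - 3507/3002 = 363*(1/1026) - 3507/3002 = 121/342 - 3507/3002 = -11002/13509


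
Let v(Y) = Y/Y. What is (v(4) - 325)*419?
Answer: -135756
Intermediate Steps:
v(Y) = 1
(v(4) - 325)*419 = (1 - 325)*419 = -324*419 = -135756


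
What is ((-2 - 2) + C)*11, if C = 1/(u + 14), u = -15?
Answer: -55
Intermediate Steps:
C = -1 (C = 1/(-15 + 14) = 1/(-1) = -1)
((-2 - 2) + C)*11 = ((-2 - 2) - 1)*11 = (-4 - 1)*11 = -5*11 = -55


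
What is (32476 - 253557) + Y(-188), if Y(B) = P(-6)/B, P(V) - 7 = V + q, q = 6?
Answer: -41563235/188 ≈ -2.2108e+5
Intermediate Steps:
P(V) = 13 + V (P(V) = 7 + (V + 6) = 7 + (6 + V) = 13 + V)
Y(B) = 7/B (Y(B) = (13 - 6)/B = 7/B)
(32476 - 253557) + Y(-188) = (32476 - 253557) + 7/(-188) = -221081 + 7*(-1/188) = -221081 - 7/188 = -41563235/188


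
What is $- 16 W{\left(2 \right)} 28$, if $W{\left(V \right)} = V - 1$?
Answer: $-448$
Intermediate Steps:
$W{\left(V \right)} = -1 + V$
$- 16 W{\left(2 \right)} 28 = - 16 \left(-1 + 2\right) 28 = \left(-16\right) 1 \cdot 28 = \left(-16\right) 28 = -448$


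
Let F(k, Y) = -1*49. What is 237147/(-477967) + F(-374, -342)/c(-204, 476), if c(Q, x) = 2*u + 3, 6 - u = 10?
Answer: 22234648/2389835 ≈ 9.3038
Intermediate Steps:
u = -4 (u = 6 - 1*10 = 6 - 10 = -4)
c(Q, x) = -5 (c(Q, x) = 2*(-4) + 3 = -8 + 3 = -5)
F(k, Y) = -49
237147/(-477967) + F(-374, -342)/c(-204, 476) = 237147/(-477967) - 49/(-5) = 237147*(-1/477967) - 49*(-⅕) = -237147/477967 + 49/5 = 22234648/2389835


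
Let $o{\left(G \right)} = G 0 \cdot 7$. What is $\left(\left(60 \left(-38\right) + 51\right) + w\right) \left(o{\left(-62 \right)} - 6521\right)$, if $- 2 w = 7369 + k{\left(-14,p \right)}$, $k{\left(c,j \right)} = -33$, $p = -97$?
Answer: $38454337$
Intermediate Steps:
$o{\left(G \right)} = 0$ ($o{\left(G \right)} = 0 \cdot 7 = 0$)
$w = -3668$ ($w = - \frac{7369 - 33}{2} = \left(- \frac{1}{2}\right) 7336 = -3668$)
$\left(\left(60 \left(-38\right) + 51\right) + w\right) \left(o{\left(-62 \right)} - 6521\right) = \left(\left(60 \left(-38\right) + 51\right) - 3668\right) \left(0 - 6521\right) = \left(\left(-2280 + 51\right) - 3668\right) \left(-6521\right) = \left(-2229 - 3668\right) \left(-6521\right) = \left(-5897\right) \left(-6521\right) = 38454337$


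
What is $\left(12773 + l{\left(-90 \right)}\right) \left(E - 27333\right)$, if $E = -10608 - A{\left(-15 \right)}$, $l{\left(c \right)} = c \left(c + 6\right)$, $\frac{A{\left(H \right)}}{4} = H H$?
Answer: $-789754053$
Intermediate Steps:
$A{\left(H \right)} = 4 H^{2}$ ($A{\left(H \right)} = 4 H H = 4 H^{2}$)
$l{\left(c \right)} = c \left(6 + c\right)$
$E = -11508$ ($E = -10608 - 4 \left(-15\right)^{2} = -10608 - 4 \cdot 225 = -10608 - 900 = -11508$)
$\left(12773 + l{\left(-90 \right)}\right) \left(E - 27333\right) = \left(12773 - 90 \left(6 - 90\right)\right) \left(-11508 - 27333\right) = \left(12773 - -7560\right) \left(-38841\right) = \left(12773 + 7560\right) \left(-38841\right) = 20333 \left(-38841\right) = -789754053$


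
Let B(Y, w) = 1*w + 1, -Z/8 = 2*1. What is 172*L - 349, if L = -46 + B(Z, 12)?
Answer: -6025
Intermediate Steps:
Z = -16 ≈ -16.000
B(Y, w) = 1 + w (B(Y, w) = w + 1 = 1 + w)
L = -33 (L = -46 + (1 + 12) = -46 + 13 = -33)
172*L - 349 = 172*(-33) - 349 = -5676 - 349 = -6025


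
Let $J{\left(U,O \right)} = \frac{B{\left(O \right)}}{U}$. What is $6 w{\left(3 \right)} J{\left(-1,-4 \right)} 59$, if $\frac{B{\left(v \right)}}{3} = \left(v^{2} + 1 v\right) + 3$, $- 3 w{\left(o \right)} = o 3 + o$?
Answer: $63720$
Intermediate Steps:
$w{\left(o \right)} = - \frac{4 o}{3}$ ($w{\left(o \right)} = - \frac{o 3 + o}{3} = - \frac{3 o + o}{3} = - \frac{4 o}{3}$)
$B{\left(v \right)} = 9 + 3 v + 3 v^{2}$ ($B{\left(v \right)} = 3 \left(\left(v^{2} + 1 v\right) + 3\right) = 3 \left(\left(v^{2} + v\right) + 3\right) = 3 \left(\left(v + v^{2}\right) + 3\right) = 3 \left(3 + v + v^{2}\right) = 9 + 3 v + 3 v^{2}$)
$J{\left(U,O \right)} = \frac{9 + 3 O + 3 O^{2}}{U}$
$6 w{\left(3 \right)} J{\left(-1,-4 \right)} 59 = 6 \left(\left(- \frac{4}{3}\right) 3\right) \frac{3 \left(3 - 4 + \left(-4\right)^{2}\right)}{-1} \cdot 59 = 6 \left(-4\right) 3 \left(-1\right) \left(3 - 4 + 16\right) 59 = - 24 \cdot 3 \left(-1\right) 15 \cdot 59 = \left(-24\right) \left(-45\right) 59 = 1080 \cdot 59 = 63720$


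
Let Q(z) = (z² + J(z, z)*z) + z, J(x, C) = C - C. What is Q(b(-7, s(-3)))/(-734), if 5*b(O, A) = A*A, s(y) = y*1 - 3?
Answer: -738/9175 ≈ -0.080436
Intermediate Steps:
J(x, C) = 0
s(y) = -3 + y (s(y) = y - 3 = -3 + y)
b(O, A) = A²/5 (b(O, A) = (A*A)/5 = A²/5)
Q(z) = z + z² (Q(z) = (z² + 0*z) + z = (z² + 0) + z = z² + z = z + z²)
Q(b(-7, s(-3)))/(-734) = (((-3 - 3)²/5)*(1 + (-3 - 3)²/5))/(-734) = (((⅕)*(-6)²)*(1 + (⅕)*(-6)²))*(-1/734) = (((⅕)*36)*(1 + (⅕)*36))*(-1/734) = (36*(1 + 36/5)/5)*(-1/734) = ((36/5)*(41/5))*(-1/734) = (1476/25)*(-1/734) = -738/9175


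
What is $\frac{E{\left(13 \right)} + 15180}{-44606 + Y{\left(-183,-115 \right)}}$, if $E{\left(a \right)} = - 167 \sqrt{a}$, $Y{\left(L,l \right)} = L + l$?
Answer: $- \frac{1265}{3742} + \frac{167 \sqrt{13}}{44904} \approx -0.32465$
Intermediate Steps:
$\frac{E{\left(13 \right)} + 15180}{-44606 + Y{\left(-183,-115 \right)}} = \frac{- 167 \sqrt{13} + 15180}{-44606 - 298} = \frac{15180 - 167 \sqrt{13}}{-44606 - 298} = \frac{15180 - 167 \sqrt{13}}{-44904} = \left(15180 - 167 \sqrt{13}\right) \left(- \frac{1}{44904}\right) = - \frac{1265}{3742} + \frac{167 \sqrt{13}}{44904}$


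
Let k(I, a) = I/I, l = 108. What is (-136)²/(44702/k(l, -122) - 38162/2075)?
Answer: 4797400/11589811 ≈ 0.41393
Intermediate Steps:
k(I, a) = 1
(-136)²/(44702/k(l, -122) - 38162/2075) = (-136)²/(44702/1 - 38162/2075) = 18496/(44702*1 - 38162*1/2075) = 18496/(44702 - 38162/2075) = 18496/(92718488/2075) = 18496*(2075/92718488) = 4797400/11589811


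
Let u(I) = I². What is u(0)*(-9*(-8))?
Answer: 0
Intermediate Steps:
u(0)*(-9*(-8)) = 0²*(-9*(-8)) = 0*72 = 0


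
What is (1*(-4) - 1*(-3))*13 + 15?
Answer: 2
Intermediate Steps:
(1*(-4) - 1*(-3))*13 + 15 = (-4 + 3)*13 + 15 = -1*13 + 15 = -13 + 15 = 2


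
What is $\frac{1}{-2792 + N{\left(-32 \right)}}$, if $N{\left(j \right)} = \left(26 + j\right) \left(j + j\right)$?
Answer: $- \frac{1}{2408} \approx -0.00041528$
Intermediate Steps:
$N{\left(j \right)} = 2 j \left(26 + j\right)$ ($N{\left(j \right)} = \left(26 + j\right) 2 j = 2 j \left(26 + j\right)$)
$\frac{1}{-2792 + N{\left(-32 \right)}} = \frac{1}{-2792 + 2 \left(-32\right) \left(26 - 32\right)} = \frac{1}{-2792 + 2 \left(-32\right) \left(-6\right)} = \frac{1}{-2792 + 384} = \frac{1}{-2408} = - \frac{1}{2408}$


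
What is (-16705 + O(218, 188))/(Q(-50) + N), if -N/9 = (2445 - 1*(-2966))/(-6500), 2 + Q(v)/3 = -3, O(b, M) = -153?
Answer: 109577000/48801 ≈ 2245.4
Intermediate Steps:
Q(v) = -15 (Q(v) = -6 + 3*(-3) = -6 - 9 = -15)
N = 48699/6500 (N = -9*(2445 - 1*(-2966))/(-6500) = -9*(2445 + 2966)*(-1)/6500 = -48699*(-1)/6500 = -9*(-5411/6500) = 48699/6500 ≈ 7.4922)
(-16705 + O(218, 188))/(Q(-50) + N) = (-16705 - 153)/(-15 + 48699/6500) = -16858/(-48801/6500) = -16858*(-6500/48801) = 109577000/48801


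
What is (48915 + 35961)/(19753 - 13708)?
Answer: 28292/2015 ≈ 14.041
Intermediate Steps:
(48915 + 35961)/(19753 - 13708) = 84876/6045 = 84876*(1/6045) = 28292/2015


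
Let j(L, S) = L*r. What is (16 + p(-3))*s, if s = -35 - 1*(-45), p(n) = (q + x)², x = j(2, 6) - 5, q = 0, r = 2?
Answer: 170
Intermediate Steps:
j(L, S) = 2*L (j(L, S) = L*2 = 2*L)
x = -1 (x = 2*2 - 5 = 4 - 5 = -1)
p(n) = 1 (p(n) = (0 - 1)² = (-1)² = 1)
s = 10 (s = -35 + 45 = 10)
(16 + p(-3))*s = (16 + 1)*10 = 17*10 = 170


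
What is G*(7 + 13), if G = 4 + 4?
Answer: 160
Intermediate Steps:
G = 8
G*(7 + 13) = 8*(7 + 13) = 8*20 = 160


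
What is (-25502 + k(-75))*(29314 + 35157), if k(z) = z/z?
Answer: -1644074971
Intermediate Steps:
k(z) = 1
(-25502 + k(-75))*(29314 + 35157) = (-25502 + 1)*(29314 + 35157) = -25501*64471 = -1644074971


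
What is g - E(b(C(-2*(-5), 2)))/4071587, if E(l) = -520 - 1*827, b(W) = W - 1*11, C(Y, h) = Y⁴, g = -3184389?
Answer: -12965516853996/4071587 ≈ -3.1844e+6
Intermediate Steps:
b(W) = -11 + W (b(W) = W - 11 = -11 + W)
E(l) = -1347 (E(l) = -520 - 827 = -1347)
g - E(b(C(-2*(-5), 2)))/4071587 = -3184389 - (-1347)/4071587 = -3184389 - 1*(-1347/4071587) = -3184389 + 1347/4071587 = -12965516853996/4071587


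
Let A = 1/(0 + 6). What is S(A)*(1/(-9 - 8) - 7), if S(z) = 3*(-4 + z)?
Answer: 1380/17 ≈ 81.177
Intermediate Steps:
A = 1/6 ≈ 0.16667
S(z) = -12 + 3*z
S(A)*(1/(-9 - 8) - 7) = (-12 + 3*(1/6))*(1/(-9 - 8) - 7) = (-12 + 1/2)*(1/(-17) - 7) = -23*(-1/17 - 7)/2 = -23/2*(-120/17) = 1380/17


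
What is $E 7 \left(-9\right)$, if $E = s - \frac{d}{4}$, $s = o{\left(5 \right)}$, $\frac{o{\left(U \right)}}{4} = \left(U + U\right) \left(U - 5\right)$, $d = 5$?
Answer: $\frac{315}{4} \approx 78.75$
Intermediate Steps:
$o{\left(U \right)} = 8 U \left(-5 + U\right)$ ($o{\left(U \right)} = 4 \left(U + U\right) \left(U - 5\right) = 4 \cdot 2 U \left(-5 + U\right) = 8 U \left(-5 + U\right)$)
$s = 0$ ($s = 8 \cdot 5 \left(-5 + 5\right) = 8 \cdot 5 \cdot 0 = 0$)
$E = - \frac{5}{4}$ ($E = 0 - \frac{5}{4} = - \frac{5}{4} \approx -1.25$)
$E 7 \left(-9\right) = \left(- \frac{5}{4}\right) 7 \left(-9\right) = \left(- \frac{35}{4}\right) \left(-9\right) = \frac{315}{4}$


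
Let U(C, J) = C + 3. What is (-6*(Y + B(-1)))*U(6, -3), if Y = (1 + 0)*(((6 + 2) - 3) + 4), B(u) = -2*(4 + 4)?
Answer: 378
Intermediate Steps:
U(C, J) = 3 + C
B(u) = -16 (B(u) = -2*8 = -16)
Y = 9 (Y = 1*((8 - 3) + 4) = 1*(5 + 4) = 1*9 = 9)
(-6*(Y + B(-1)))*U(6, -3) = (-6*(9 - 16))*(3 + 6) = -6*(-7)*9 = 42*9 = 378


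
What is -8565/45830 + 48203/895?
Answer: 440295563/8203570 ≈ 53.671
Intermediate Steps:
-8565/45830 + 48203/895 = -8565*1/45830 + 48203*(1/895) = -1713/9166 + 48203/895 = 440295563/8203570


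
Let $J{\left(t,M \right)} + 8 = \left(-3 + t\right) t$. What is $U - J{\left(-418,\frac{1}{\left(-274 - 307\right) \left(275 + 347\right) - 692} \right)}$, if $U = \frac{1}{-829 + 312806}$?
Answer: $- \frac{54898592689}{311977} \approx -1.7597 \cdot 10^{5}$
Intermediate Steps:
$J{\left(t,M \right)} = -8 + t \left(-3 + t\right)$ ($J{\left(t,M \right)} = -8 + \left(-3 + t\right) t = -8 + t \left(-3 + t\right)$)
$U = \frac{1}{311977} \approx 3.2054 \cdot 10^{-6}$
$U - J{\left(-418,\frac{1}{\left(-274 - 307\right) \left(275 + 347\right) - 692} \right)} = \frac{1}{311977} - \left(-8 + \left(-418\right)^{2} - -1254\right) = \frac{1}{311977} - \left(-8 + 174724 + 1254\right) = \frac{1}{311977} - 175970 = - \frac{54898592689}{311977}$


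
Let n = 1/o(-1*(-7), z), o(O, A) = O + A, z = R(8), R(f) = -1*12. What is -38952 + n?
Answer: -194761/5 ≈ -38952.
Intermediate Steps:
R(f) = -12
z = -12
o(O, A) = A + O
n = -⅕ (n = 1/(-12 - 1*(-7)) = 1/(-12 + 7) = 1/(-5) = -⅕ ≈ -0.20000)
-38952 + n = -38952 - ⅕ = -194761/5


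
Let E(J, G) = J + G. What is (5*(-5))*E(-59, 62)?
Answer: -75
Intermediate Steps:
E(J, G) = G + J
(5*(-5))*E(-59, 62) = (5*(-5))*(62 - 59) = -25*3 = -75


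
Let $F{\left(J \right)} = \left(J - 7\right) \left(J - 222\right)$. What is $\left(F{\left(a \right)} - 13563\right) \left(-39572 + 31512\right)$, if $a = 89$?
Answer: $197220140$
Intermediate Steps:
$F{\left(J \right)} = \left(-222 + J\right) \left(-7 + J\right)$ ($F{\left(J \right)} = \left(-7 + J\right) \left(-222 + J\right) = \left(-222 + J\right) \left(-7 + J\right)$)
$\left(F{\left(a \right)} - 13563\right) \left(-39572 + 31512\right) = \left(\left(1554 + 89^{2} - 20381\right) - 13563\right) \left(-39572 + 31512\right) = \left(\left(1554 + 7921 - 20381\right) - 13563\right) \left(-8060\right) = \left(-10906 - 13563\right) \left(-8060\right) = \left(-24469\right) \left(-8060\right) = 197220140$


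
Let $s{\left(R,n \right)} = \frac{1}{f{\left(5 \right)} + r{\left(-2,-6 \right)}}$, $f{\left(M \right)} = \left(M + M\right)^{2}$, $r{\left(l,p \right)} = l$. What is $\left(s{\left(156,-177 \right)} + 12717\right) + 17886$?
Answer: $\frac{2999095}{98} \approx 30603.0$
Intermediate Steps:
$f{\left(M \right)} = 4 M^{2}$ ($f{\left(M \right)} = \left(2 M\right)^{2} = 4 M^{2}$)
$s{\left(R,n \right)} = \frac{1}{98}$ ($s{\left(R,n \right)} = \frac{1}{4 \cdot 5^{2} - 2} = \frac{1}{4 \cdot 25 - 2} = \frac{1}{100 - 2} = \frac{1}{98}$)
$\left(s{\left(156,-177 \right)} + 12717\right) + 17886 = \left(\frac{1}{98} + 12717\right) + 17886 = \frac{1246267}{98} + 17886 = \frac{2999095}{98}$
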